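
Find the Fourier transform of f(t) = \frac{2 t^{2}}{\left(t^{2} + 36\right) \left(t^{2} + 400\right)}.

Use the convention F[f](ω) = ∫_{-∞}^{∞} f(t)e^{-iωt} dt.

F(ω) = \frac{\pi \left(10 - 3 e^{14 \left|{\omega}\right|}\right) e^{- 20 \left|{\omega}\right|}}{91}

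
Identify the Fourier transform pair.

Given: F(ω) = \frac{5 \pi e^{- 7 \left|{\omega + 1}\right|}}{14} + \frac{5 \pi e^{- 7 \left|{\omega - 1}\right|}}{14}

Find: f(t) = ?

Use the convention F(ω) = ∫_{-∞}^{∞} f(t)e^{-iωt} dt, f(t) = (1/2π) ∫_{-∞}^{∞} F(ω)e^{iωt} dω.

f(t) = \frac{5 \cos{\left(t \right)}}{t^{2} + 49}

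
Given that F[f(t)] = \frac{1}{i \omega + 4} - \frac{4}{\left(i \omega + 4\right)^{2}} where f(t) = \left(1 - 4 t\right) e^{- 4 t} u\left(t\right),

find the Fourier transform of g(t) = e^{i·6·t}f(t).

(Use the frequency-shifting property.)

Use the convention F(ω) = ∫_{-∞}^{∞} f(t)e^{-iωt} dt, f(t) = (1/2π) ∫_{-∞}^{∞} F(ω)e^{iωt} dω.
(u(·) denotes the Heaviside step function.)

F[g](ω) = \frac{i \left(6 - \omega\right)}{\omega^{2} - 4 \omega \left(3 + 2 i\right) + 20 + 48 i}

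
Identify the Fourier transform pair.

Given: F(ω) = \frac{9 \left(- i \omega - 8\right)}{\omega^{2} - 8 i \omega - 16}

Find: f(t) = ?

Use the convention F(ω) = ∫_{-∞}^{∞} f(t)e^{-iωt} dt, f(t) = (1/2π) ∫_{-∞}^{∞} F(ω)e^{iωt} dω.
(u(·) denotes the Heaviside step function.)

f(t) = 9 \left(4 t + 1\right) e^{- 4 t} u\left(t\right)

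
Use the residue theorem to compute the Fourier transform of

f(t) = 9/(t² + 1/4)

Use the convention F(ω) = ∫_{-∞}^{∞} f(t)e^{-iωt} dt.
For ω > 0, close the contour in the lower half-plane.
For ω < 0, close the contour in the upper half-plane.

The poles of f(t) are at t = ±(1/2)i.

Let g(z) = f(z)e^{-iωz}; for large |z| the factor e^{-iωz} decays in the lower half-plane when ω > 0 and in the upper half-plane when ω < 0.

Case ω > 0 (lower half-plane, clockwise contour ⇒ F(ω) = -2πi·ΣRes):
  Res_{z = - \frac{i}{2}} g(z) = 9 i e^{- \frac{\omega}{2}}
  F(ω) = -2πi·ΣRes = 18 \pi e^{- \frac{\omega}{2}}

Case ω < 0 (upper half-plane, counterclockwise contour ⇒ F(ω) = +2πi·ΣRes):
  Res_{z = \frac{i}{2}} g(z) = - 9 i e^{\frac{\omega}{2}}
  F(ω) = 2πi·ΣRes = 18 \pi e^{\frac{\omega}{2}}

Both cases combine into a single formula in |ω|:

F(ω) = 18 \pi e^{- \frac{\left|{\omega}\right|}{2}}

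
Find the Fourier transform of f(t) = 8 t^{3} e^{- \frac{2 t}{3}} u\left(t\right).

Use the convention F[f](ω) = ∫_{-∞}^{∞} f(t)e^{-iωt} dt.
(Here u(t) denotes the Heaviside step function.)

F(ω) = \frac{3888}{\left(3 i \omega + 2\right)^{4}}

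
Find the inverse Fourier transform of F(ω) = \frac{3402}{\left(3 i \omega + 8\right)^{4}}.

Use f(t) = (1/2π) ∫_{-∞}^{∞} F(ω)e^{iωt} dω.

f(t) = 7 t^{3} e^{- \frac{8 t}{3}} u\left(t\right)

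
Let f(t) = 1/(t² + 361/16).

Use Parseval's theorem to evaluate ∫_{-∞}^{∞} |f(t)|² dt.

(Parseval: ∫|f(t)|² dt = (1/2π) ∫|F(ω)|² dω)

∫|f(t)|² dt = \frac{32 \pi}{6859}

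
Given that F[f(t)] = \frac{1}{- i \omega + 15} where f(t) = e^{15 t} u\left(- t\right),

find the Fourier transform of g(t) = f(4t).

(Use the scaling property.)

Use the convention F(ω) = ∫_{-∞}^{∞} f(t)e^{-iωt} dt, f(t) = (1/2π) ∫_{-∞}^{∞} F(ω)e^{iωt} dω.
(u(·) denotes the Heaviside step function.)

F[g](ω) = \frac{i}{\omega + 60 i}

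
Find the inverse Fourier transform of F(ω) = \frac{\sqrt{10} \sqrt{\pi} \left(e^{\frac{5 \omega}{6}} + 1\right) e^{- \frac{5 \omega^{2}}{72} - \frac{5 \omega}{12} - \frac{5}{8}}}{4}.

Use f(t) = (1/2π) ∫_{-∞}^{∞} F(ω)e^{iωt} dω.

f(t) = 3 e^{- \frac{18 t^{2}}{5}} \cos{\left(3 t \right)}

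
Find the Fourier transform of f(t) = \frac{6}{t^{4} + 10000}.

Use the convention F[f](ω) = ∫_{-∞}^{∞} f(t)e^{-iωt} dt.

F(ω) = \frac{3 \pi e^{- 5 \sqrt{2} \left|{\omega}\right|} \sin{\left(5 \sqrt{2} \left|{\omega}\right| + \frac{\pi}{4} \right)}}{500}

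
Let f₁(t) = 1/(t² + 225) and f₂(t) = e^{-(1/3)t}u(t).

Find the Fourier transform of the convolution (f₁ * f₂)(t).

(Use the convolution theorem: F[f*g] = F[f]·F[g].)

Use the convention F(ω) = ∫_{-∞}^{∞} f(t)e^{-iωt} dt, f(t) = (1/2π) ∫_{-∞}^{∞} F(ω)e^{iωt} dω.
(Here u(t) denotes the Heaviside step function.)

F[f₁*f₂](ω) = \frac{\pi e^{- 15 \left|{\omega}\right|}}{5 \left(3 i \omega + 1\right)}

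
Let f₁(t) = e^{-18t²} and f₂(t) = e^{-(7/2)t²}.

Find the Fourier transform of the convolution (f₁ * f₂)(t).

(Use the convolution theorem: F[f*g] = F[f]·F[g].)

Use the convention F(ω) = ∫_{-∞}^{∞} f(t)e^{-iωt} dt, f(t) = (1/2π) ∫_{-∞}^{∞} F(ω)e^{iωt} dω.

F[f₁*f₂](ω) = \frac{\sqrt{7} \pi e^{- \frac{43 \omega^{2}}{504}}}{21}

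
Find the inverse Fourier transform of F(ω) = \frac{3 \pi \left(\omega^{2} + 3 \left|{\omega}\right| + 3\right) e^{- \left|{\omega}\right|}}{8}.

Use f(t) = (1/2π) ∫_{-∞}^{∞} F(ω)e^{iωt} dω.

f(t) = \frac{3}{\left(t^{2} + 1\right)^{3}}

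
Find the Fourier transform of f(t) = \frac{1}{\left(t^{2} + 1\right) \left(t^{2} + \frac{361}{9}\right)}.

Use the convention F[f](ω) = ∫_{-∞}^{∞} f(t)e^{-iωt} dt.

F(ω) = \frac{9 \pi e^{- \left|{\omega}\right|}}{352} - \frac{27 \pi e^{- \frac{19 \left|{\omega}\right|}{3}}}{6688}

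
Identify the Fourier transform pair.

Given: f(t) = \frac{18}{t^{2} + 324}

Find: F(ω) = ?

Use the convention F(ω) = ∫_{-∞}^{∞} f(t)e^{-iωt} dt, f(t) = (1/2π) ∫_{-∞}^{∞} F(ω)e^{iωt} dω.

F(ω) = \pi e^{- 18 \left|{\omega}\right|}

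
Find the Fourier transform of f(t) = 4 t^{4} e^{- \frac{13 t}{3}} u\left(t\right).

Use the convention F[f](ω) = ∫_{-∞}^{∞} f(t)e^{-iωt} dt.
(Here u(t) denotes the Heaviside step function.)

F(ω) = \frac{23328}{\left(3 i \omega + 13\right)^{5}}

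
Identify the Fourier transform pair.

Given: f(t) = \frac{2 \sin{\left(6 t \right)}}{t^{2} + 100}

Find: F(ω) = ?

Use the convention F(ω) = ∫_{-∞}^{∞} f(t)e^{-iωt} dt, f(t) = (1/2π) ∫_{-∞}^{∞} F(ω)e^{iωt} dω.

F(ω) = \frac{i \pi e^{- 10 \left|{\omega + 6}\right|}}{10} - \frac{i \pi e^{- 10 \left|{\omega - 6}\right|}}{10}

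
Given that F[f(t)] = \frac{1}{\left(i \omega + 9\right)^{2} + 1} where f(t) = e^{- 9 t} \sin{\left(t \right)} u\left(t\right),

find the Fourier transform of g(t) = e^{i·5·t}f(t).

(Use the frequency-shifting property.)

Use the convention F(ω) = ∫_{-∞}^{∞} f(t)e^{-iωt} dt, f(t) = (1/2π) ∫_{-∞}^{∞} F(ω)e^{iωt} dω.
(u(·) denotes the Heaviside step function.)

F[g](ω) = \frac{1}{\left(i \left(\omega - 5\right) + 9\right)^{2} + 1}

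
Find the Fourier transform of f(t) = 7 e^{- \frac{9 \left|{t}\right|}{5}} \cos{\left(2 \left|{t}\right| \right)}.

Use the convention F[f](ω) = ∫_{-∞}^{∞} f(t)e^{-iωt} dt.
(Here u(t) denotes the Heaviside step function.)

F(ω) = \frac{630 \left(25 \omega^{2} + 181\right)}{625 \omega^{4} - 950 \omega^{2} + 32761}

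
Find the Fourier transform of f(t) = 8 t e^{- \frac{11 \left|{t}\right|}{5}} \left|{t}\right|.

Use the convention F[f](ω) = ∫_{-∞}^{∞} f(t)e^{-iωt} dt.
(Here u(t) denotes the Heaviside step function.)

F(ω) = \frac{20000 i \omega \left(25 \omega^{2} - 363\right)}{\left(25 \omega^{2} + 121\right)^{3}}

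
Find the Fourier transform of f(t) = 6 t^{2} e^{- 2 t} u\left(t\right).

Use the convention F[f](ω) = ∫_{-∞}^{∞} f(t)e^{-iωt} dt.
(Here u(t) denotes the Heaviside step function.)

F(ω) = \frac{12}{\left(i \omega + 2\right)^{3}}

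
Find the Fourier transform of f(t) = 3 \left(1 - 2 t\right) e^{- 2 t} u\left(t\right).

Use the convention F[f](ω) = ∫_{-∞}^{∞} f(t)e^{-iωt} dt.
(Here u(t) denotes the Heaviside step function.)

F(ω) = \frac{3 i \omega}{- \omega^{2} + 4 i \omega + 4}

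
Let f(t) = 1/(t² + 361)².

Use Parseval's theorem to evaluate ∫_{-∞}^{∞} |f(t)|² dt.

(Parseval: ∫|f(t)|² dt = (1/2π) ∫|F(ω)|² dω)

∫|f(t)|² dt = \frac{5 \pi}{14301947824}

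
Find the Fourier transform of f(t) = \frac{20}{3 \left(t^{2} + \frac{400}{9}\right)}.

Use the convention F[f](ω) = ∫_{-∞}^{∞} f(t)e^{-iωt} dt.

F(ω) = \pi e^{- \frac{20 \left|{\omega}\right|}{3}}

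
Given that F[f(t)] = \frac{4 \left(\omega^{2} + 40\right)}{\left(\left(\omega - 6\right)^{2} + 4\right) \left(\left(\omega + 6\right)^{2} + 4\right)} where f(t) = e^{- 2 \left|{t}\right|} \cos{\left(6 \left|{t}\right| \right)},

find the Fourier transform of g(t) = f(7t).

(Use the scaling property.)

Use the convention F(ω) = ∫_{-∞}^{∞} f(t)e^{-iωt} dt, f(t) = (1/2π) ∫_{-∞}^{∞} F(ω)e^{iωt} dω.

F[g](ω) = \frac{28 \left(\omega^{2} + 1960\right)}{\omega^{4} - 3136 \omega^{2} + 3841600}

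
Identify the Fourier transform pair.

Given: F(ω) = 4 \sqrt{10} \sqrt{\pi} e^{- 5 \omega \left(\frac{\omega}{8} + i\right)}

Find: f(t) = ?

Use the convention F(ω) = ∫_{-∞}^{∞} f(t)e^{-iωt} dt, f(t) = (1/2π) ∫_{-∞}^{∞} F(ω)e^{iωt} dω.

f(t) = 8 e^{- \frac{2 \left(t - 5\right)^{2}}{5}}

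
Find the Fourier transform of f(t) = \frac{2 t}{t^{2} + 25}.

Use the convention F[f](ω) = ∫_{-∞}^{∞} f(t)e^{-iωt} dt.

F(ω) = - 2 i \pi e^{- 5 \left|{\omega}\right|} \operatorname{sign}{\left(\omega \right)}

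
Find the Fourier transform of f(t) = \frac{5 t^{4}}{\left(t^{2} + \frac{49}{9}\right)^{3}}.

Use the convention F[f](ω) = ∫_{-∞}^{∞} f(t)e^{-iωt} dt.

F(ω) = \frac{5 \pi \left(49 \omega^{2} - 105 \left|{\omega}\right| + 27\right) e^{- \frac{7 \left|{\omega}\right|}{3}}}{168}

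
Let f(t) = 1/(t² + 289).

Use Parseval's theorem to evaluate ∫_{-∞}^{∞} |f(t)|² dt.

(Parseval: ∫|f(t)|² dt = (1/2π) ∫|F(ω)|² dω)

∫|f(t)|² dt = \frac{\pi}{9826}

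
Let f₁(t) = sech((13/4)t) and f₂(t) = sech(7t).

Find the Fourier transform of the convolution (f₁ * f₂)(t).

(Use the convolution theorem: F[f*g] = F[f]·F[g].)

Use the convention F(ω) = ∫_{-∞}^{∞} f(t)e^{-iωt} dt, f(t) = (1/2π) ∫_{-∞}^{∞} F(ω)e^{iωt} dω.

F[f₁*f₂](ω) = \frac{4 \pi^{2}}{91 \cosh{\left(\frac{\pi \omega}{14} \right)} \cosh{\left(\frac{2 \pi \omega}{13} \right)}}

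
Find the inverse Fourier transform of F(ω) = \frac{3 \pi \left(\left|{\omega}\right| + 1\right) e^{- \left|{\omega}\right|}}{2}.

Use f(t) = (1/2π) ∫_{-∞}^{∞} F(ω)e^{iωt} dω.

f(t) = \frac{3}{\left(t^{2} + 1\right)^{2}}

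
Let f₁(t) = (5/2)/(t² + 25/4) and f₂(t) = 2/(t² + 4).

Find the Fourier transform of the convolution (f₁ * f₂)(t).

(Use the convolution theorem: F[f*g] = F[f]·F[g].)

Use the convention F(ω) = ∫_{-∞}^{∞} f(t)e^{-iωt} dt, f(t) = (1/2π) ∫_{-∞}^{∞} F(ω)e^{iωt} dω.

F[f₁*f₂](ω) = \pi^{2} e^{- \frac{9 \left|{\omega}\right|}{2}}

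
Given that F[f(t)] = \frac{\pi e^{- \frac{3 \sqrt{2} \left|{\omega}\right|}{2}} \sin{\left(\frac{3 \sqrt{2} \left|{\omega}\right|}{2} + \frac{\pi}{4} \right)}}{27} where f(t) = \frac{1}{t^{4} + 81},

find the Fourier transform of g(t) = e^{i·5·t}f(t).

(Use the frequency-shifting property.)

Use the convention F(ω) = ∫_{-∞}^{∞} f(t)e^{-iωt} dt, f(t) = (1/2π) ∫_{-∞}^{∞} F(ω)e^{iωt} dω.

F[g](ω) = \frac{\pi e^{- \frac{3 \sqrt{2} \left|{\omega - 5}\right|}{2}} \sin{\left(\frac{3 \sqrt{2} \left|{\omega - 5}\right|}{2} + \frac{\pi}{4} \right)}}{27}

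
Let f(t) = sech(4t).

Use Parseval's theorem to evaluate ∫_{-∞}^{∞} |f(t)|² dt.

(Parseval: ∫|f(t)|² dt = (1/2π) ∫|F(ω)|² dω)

∫|f(t)|² dt = \frac{1}{2}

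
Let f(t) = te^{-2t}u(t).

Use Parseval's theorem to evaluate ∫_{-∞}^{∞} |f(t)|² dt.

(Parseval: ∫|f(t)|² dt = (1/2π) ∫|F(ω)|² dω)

∫|f(t)|² dt = \frac{1}{32}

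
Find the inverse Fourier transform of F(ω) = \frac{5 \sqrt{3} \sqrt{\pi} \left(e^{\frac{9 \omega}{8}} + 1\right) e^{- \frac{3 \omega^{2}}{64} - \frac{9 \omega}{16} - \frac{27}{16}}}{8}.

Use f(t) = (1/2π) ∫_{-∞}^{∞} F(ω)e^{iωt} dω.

f(t) = 5 e^{- \frac{16 t^{2}}{3}} \cos{\left(6 t \right)}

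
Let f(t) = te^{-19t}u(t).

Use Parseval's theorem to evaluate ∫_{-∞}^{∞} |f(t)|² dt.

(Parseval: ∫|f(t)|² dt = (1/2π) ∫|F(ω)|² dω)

∫|f(t)|² dt = \frac{1}{27436}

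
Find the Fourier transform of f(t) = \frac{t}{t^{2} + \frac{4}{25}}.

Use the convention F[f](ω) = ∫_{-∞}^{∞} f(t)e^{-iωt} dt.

F(ω) = - i \pi e^{- \frac{2 \left|{\omega}\right|}{5}} \operatorname{sign}{\left(\omega \right)}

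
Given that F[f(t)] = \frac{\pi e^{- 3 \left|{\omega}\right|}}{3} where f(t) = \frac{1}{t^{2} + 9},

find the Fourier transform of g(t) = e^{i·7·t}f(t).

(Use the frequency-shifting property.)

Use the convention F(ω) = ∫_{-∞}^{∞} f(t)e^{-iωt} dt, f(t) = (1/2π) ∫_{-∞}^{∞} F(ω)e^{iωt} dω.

F[g](ω) = \frac{\pi e^{- 3 \left|{\omega - 7}\right|}}{3}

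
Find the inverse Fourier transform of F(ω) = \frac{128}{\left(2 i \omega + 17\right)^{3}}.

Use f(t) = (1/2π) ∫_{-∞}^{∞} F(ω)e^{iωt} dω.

f(t) = 8 t^{2} e^{- \frac{17 t}{2}} u\left(t\right)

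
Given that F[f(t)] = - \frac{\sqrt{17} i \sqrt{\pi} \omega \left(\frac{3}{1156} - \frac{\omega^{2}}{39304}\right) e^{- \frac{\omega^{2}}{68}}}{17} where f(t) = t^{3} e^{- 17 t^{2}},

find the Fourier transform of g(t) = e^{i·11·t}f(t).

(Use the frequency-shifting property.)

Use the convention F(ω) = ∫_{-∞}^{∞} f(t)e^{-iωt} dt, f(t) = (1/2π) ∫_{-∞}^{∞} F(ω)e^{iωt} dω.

F[g](ω) = \frac{\sqrt{17} i \sqrt{\pi} \left(\omega - 11\right) \left(\left(\omega - 11\right)^{2} - 102\right) e^{- \frac{\left(\omega - 11\right)^{2}}{68}}}{668168}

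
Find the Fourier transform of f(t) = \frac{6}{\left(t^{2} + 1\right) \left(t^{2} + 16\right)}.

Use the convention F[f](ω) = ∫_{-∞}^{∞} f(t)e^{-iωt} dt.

F(ω) = \frac{\pi \left(4 e^{3 \left|{\omega}\right|} - 1\right) e^{- 4 \left|{\omega}\right|}}{10}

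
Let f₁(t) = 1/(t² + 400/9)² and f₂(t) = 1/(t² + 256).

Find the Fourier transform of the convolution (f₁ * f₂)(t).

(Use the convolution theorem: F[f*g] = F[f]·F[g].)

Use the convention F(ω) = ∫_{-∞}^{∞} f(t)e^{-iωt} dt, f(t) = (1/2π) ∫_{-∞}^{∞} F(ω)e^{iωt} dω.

F[f₁*f₂](ω) = \frac{9 \pi^{2} \left(20 \left|{\omega}\right| + 3\right) e^{- \frac{68 \left|{\omega}\right|}{3}}}{256000}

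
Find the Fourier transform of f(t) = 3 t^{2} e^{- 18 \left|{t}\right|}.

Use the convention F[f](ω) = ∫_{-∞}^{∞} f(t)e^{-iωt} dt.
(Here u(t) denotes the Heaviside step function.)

F(ω) = \frac{648 \left(108 - \omega^{2}\right)}{\left(\omega^{2} + 324\right)^{3}}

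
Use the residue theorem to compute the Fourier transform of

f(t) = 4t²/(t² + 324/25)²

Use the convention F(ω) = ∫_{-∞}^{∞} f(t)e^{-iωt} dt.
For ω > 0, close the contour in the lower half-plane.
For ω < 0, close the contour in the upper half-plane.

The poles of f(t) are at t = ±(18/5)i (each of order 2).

Let g(z) = f(z)e^{-iωz}; for large |z| the factor e^{-iωz} decays in the lower half-plane when ω > 0 and in the upper half-plane when ω < 0.

Case ω > 0 (lower half-plane, clockwise contour ⇒ F(ω) = -2πi·ΣRes):
  Res_{z = - \frac{18 i}{5}} g(z) = i \left(\frac{5}{18} - \omega\right) e^{- \frac{18 \omega}{5}} (pole of order 2)
  F(ω) = -2πi·ΣRes = \frac{\pi \left(5 - 18 \omega\right) e^{- \frac{18 \omega}{5}}}{9}

Case ω < 0 (upper half-plane, counterclockwise contour ⇒ F(ω) = +2πi·ΣRes):
  Res_{z = \frac{18 i}{5}} g(z) = i \left(- \omega - \frac{5}{18}\right) e^{\frac{18 \omega}{5}} (pole of order 2)
  F(ω) = 2πi·ΣRes = \frac{\pi \left(18 \omega + 5\right) e^{\frac{18 \omega}{5}}}{9}

Both cases combine into a single formula in |ω|:

F(ω) = \frac{\pi \left(5 - 18 \left|{\omega}\right|\right) e^{- \frac{18 \left|{\omega}\right|}{5}}}{9}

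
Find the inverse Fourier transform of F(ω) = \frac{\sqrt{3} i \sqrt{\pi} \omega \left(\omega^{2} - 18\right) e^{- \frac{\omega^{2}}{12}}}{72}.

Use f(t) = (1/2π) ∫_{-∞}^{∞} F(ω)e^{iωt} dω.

f(t) = 9 t^{3} e^{- 3 t^{2}}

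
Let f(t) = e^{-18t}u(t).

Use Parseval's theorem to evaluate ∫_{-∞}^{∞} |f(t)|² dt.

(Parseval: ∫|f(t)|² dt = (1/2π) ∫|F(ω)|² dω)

∫|f(t)|² dt = \frac{1}{36}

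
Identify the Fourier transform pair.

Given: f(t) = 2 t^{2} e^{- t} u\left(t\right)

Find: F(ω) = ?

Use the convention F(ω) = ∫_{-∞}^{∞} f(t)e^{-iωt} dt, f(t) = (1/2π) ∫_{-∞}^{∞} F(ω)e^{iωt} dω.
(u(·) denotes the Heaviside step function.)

F(ω) = \frac{4}{\left(i \omega + 1\right)^{3}}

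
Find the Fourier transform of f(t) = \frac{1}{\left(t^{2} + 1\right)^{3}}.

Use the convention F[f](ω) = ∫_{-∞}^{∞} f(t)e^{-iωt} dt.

F(ω) = \frac{\pi \left(\omega^{2} + 3 \left|{\omega}\right| + 3\right) e^{- \left|{\omega}\right|}}{8}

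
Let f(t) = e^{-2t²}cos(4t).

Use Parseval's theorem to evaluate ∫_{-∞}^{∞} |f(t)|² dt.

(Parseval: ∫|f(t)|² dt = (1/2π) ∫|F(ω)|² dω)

∫|f(t)|² dt = \frac{\sqrt{\pi} \left(1 + e^{4}\right)}{4 e^{4}}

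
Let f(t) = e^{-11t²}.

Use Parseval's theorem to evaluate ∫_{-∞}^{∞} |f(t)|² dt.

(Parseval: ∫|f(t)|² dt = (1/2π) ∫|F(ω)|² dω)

∫|f(t)|² dt = \frac{\sqrt{22} \sqrt{\pi}}{22}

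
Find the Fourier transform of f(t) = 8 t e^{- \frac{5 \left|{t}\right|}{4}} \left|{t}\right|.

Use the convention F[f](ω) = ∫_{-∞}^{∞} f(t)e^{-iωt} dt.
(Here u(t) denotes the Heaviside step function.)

F(ω) = \frac{8192 i \omega \left(16 \omega^{2} - 75\right)}{\left(16 \omega^{2} + 25\right)^{3}}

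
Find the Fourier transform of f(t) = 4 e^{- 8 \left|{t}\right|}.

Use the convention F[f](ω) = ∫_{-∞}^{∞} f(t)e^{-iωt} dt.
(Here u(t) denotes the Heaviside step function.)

F(ω) = \frac{64}{\omega^{2} + 64}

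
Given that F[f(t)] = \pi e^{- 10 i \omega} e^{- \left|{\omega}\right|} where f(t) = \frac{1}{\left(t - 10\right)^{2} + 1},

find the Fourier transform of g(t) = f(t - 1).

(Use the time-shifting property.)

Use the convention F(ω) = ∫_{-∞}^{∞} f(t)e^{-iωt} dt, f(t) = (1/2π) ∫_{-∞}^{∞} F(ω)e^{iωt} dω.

F[g](ω) = \pi e^{- 11 i \omega - \left|{\omega}\right|}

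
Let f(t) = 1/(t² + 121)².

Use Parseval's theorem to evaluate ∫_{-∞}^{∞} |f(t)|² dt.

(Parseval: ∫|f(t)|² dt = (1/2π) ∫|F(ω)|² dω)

∫|f(t)|² dt = \frac{5 \pi}{311794736}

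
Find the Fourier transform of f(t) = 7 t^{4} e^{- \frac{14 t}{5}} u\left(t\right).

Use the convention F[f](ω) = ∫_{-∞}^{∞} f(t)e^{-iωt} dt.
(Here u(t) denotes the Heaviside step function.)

F(ω) = \frac{525000}{\left(5 i \omega + 14\right)^{5}}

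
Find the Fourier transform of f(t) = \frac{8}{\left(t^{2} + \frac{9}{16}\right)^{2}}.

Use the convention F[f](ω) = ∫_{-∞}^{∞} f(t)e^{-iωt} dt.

F(ω) = \frac{64 \pi \left(3 \left|{\omega}\right| + 4\right) e^{- \frac{3 \left|{\omega}\right|}{4}}}{27}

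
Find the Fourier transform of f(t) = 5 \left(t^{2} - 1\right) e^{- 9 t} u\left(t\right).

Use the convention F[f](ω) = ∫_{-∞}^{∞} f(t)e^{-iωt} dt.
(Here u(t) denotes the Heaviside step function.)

F(ω) = \frac{5 \left(2 i \omega - \left(i \omega + 9\right)^{3} + 18\right)}{\left(i \omega + 9\right)^{4}}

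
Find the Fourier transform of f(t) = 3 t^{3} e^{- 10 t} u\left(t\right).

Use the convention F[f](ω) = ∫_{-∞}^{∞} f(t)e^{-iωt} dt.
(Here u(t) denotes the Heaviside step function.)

F(ω) = \frac{18}{\left(i \omega + 10\right)^{4}}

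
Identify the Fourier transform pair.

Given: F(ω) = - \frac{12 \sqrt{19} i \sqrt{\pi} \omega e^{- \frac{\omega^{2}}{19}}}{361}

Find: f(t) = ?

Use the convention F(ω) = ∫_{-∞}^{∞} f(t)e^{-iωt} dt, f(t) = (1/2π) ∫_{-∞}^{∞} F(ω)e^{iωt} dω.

f(t) = 3 t e^{- \frac{19 t^{2}}{4}}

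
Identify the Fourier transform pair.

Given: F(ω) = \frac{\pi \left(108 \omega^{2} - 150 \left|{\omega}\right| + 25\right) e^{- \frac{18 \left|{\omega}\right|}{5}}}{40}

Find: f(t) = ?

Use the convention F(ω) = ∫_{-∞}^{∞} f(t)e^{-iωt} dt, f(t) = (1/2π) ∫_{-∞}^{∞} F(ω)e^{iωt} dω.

f(t) = \frac{6 t^{4}}{\left(t^{2} + \frac{324}{25}\right)^{3}}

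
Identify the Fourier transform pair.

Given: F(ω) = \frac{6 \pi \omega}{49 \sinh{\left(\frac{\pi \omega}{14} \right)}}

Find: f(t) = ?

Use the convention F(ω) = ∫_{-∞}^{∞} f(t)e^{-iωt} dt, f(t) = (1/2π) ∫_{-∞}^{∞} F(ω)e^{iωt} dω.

f(t) = \frac{6}{\cosh^{2}{\left(7 t \right)}}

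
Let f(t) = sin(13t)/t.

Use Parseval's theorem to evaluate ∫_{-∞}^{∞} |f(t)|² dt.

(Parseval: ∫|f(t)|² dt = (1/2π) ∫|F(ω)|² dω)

∫|f(t)|² dt = 13 \pi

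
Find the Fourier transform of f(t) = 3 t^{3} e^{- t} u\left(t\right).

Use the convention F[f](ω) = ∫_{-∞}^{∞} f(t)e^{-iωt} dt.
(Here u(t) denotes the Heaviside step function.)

F(ω) = \frac{18}{\left(i \omega + 1\right)^{4}}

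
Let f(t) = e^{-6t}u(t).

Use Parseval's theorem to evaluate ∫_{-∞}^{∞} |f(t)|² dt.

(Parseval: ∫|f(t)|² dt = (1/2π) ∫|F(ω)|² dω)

∫|f(t)|² dt = \frac{1}{12}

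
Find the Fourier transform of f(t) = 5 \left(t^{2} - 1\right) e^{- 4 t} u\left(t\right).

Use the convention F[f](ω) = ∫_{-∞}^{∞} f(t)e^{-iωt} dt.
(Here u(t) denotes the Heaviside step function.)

F(ω) = \frac{5 \left(2 i \omega - \left(i \omega + 4\right)^{3} + 8\right)}{\left(i \omega + 4\right)^{4}}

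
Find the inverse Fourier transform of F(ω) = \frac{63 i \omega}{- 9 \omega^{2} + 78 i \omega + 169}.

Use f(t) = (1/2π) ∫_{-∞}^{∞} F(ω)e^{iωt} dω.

f(t) = 7 \left(1 - \frac{13 t}{3}\right) e^{- \frac{13 t}{3}} u\left(t\right)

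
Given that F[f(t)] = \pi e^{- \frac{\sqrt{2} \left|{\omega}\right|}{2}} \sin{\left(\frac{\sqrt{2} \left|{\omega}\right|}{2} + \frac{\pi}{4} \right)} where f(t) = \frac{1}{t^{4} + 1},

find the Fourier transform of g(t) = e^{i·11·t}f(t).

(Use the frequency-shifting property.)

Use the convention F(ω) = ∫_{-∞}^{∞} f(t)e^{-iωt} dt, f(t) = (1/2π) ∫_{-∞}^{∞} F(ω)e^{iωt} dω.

F[g](ω) = \pi e^{- \frac{\sqrt{2} \left|{\omega - 11}\right|}{2}} \sin{\left(\frac{\sqrt{2} \left|{\omega - 11}\right|}{2} + \frac{\pi}{4} \right)}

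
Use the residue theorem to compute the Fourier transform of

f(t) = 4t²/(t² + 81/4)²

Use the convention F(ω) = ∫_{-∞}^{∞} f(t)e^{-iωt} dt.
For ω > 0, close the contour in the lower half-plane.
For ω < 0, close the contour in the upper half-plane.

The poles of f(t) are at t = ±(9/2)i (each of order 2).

Let g(z) = f(z)e^{-iωz}; for large |z| the factor e^{-iωz} decays in the lower half-plane when ω > 0 and in the upper half-plane when ω < 0.

Case ω > 0 (lower half-plane, clockwise contour ⇒ F(ω) = -2πi·ΣRes):
  Res_{z = - \frac{9 i}{2}} g(z) = i \left(\frac{2}{9} - \omega\right) e^{- \frac{9 \omega}{2}} (pole of order 2)
  F(ω) = -2πi·ΣRes = \frac{2 \pi \left(2 - 9 \omega\right) e^{- \frac{9 \omega}{2}}}{9}

Case ω < 0 (upper half-plane, counterclockwise contour ⇒ F(ω) = +2πi·ΣRes):
  Res_{z = \frac{9 i}{2}} g(z) = i \left(- \omega - \frac{2}{9}\right) e^{\frac{9 \omega}{2}} (pole of order 2)
  F(ω) = 2πi·ΣRes = \frac{2 \pi \left(9 \omega + 2\right) e^{\frac{9 \omega}{2}}}{9}

Both cases combine into a single formula in |ω|:

F(ω) = \frac{2 \pi \left(2 - 9 \left|{\omega}\right|\right) e^{- \frac{9 \left|{\omega}\right|}{2}}}{9}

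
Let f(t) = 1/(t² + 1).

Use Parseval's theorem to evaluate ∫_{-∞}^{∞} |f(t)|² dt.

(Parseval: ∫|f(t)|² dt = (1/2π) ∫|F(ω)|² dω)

∫|f(t)|² dt = \frac{\pi}{2}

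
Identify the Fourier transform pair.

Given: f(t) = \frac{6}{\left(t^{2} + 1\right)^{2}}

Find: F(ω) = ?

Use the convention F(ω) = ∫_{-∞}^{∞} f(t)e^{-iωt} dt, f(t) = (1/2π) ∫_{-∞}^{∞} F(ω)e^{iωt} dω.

F(ω) = 3 \pi \left(\left|{\omega}\right| + 1\right) e^{- \left|{\omega}\right|}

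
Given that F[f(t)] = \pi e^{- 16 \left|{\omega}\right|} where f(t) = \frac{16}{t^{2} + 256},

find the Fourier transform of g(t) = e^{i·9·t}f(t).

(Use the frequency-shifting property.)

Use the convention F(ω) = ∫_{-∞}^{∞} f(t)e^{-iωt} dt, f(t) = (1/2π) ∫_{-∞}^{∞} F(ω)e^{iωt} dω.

F[g](ω) = \pi e^{- 16 \left|{\omega - 9}\right|}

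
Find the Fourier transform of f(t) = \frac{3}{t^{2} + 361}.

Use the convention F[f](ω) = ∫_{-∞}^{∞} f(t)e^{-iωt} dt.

F(ω) = \frac{3 \pi e^{- 19 \left|{\omega}\right|}}{19}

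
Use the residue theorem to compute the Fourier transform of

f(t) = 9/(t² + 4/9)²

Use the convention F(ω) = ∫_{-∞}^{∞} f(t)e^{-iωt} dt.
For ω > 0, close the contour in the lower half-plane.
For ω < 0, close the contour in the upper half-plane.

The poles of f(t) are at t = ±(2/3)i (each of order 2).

Let g(z) = f(z)e^{-iωz}; for large |z| the factor e^{-iωz} decays in the lower half-plane when ω > 0 and in the upper half-plane when ω < 0.

Case ω > 0 (lower half-plane, clockwise contour ⇒ F(ω) = -2πi·ΣRes):
  Res_{z = - \frac{2 i}{3}} g(z) = \frac{81 i \left(2 \omega + 3\right) e^{- \frac{2 \omega}{3}}}{32} (pole of order 2)
  F(ω) = -2πi·ΣRes = \frac{81 \pi \left(2 \omega + 3\right) e^{- \frac{2 \omega}{3}}}{16}

Case ω < 0 (upper half-plane, counterclockwise contour ⇒ F(ω) = +2πi·ΣRes):
  Res_{z = \frac{2 i}{3}} g(z) = \frac{81 i \left(2 \omega - 3\right) e^{\frac{2 \omega}{3}}}{32} (pole of order 2)
  F(ω) = 2πi·ΣRes = \frac{81 \pi \left(3 - 2 \omega\right) e^{\frac{2 \omega}{3}}}{16}

Both cases combine into a single formula in |ω|:

F(ω) = \frac{81 \pi \left(2 \left|{\omega}\right| + 3\right) e^{- \frac{2 \left|{\omega}\right|}{3}}}{16}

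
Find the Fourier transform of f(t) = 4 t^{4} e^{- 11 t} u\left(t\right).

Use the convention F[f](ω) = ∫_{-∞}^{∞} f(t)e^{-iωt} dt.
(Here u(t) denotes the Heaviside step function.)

F(ω) = \frac{96}{\left(i \omega + 11\right)^{5}}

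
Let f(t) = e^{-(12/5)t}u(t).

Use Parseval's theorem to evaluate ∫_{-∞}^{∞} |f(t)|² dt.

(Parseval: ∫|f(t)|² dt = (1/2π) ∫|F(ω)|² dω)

∫|f(t)|² dt = \frac{5}{24}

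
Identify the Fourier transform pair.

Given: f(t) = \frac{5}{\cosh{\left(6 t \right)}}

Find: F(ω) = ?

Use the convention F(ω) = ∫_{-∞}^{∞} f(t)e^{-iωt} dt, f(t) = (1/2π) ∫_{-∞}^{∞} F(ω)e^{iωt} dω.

F(ω) = \frac{5 \pi}{6 \cosh{\left(\frac{\pi \omega}{12} \right)}}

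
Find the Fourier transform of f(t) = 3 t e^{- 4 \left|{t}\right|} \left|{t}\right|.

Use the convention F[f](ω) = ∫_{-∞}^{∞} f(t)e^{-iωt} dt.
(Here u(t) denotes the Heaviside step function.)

F(ω) = \frac{12 i \omega \left(\omega^{2} - 48\right)}{\left(\omega^{2} + 16\right)^{3}}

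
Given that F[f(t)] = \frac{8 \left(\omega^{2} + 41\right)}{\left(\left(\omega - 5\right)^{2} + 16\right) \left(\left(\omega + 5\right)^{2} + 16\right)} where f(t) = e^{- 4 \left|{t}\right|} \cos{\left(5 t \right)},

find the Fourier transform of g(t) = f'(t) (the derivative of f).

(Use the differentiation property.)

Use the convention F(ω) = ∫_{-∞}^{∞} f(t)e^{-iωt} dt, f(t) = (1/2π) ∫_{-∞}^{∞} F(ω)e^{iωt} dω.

F[g](ω) = \frac{8 i \omega \left(\omega^{2} + 41\right)}{\omega^{4} - 18 \omega^{2} + 1681}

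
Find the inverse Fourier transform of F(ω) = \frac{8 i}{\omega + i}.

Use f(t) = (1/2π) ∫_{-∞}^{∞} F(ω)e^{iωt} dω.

f(t) = 8 e^{t} u\left(- t\right)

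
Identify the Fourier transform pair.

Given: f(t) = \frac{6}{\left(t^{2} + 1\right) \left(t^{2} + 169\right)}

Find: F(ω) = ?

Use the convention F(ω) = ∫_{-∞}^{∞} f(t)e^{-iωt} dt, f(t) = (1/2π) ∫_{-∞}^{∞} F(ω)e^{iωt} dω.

F(ω) = \frac{\pi e^{- \left|{\omega}\right|}}{28} - \frac{\pi e^{- 13 \left|{\omega}\right|}}{364}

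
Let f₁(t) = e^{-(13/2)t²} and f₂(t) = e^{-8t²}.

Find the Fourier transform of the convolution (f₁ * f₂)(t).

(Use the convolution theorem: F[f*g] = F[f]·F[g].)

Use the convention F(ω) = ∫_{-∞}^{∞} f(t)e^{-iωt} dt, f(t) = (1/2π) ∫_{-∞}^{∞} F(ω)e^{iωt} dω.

F[f₁*f₂](ω) = \frac{\sqrt{13} \pi e^{- \frac{29 \omega^{2}}{416}}}{26}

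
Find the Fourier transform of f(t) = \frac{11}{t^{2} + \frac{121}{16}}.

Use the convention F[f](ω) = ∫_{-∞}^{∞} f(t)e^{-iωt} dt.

F(ω) = 4 \pi e^{- \frac{11 \left|{\omega}\right|}{4}}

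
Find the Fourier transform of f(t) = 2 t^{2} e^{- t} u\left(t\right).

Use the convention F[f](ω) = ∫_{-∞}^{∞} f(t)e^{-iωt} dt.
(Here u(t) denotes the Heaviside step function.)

F(ω) = \frac{4}{\left(i \omega + 1\right)^{3}}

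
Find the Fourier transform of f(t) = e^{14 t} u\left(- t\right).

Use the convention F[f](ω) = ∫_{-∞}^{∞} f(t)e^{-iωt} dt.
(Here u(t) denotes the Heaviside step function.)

F(ω) = \frac{i}{\omega + 14 i}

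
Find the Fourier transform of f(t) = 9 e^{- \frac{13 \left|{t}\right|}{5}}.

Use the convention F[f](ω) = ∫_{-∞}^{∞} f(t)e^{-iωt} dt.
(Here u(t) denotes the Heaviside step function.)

F(ω) = \frac{1170}{25 \omega^{2} + 169}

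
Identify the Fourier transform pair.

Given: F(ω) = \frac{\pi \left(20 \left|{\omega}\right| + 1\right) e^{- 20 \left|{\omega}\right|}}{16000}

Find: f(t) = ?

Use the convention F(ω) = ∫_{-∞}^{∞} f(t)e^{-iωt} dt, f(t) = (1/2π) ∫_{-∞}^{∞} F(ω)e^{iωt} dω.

f(t) = \frac{1}{\left(t^{2} + 400\right)^{2}}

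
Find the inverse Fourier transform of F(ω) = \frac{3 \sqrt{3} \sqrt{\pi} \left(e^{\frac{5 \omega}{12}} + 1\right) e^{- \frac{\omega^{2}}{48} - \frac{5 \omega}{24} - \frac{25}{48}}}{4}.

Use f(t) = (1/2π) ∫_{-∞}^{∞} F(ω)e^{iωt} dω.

f(t) = 9 e^{- 12 t^{2}} \cos{\left(5 t \right)}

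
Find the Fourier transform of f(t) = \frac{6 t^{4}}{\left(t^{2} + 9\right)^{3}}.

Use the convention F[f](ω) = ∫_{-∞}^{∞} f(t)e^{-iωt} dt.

F(ω) = \frac{3 \pi \left(3 \omega^{2} - 5 \left|{\omega}\right| + 1\right) e^{- 3 \left|{\omega}\right|}}{4}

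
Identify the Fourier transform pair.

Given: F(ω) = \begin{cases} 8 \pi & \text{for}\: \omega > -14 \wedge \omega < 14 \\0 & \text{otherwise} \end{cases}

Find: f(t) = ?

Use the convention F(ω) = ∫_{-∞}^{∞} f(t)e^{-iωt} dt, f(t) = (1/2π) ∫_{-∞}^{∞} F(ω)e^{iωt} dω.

f(t) = \frac{8 \sin{\left(14 t \right)}}{t}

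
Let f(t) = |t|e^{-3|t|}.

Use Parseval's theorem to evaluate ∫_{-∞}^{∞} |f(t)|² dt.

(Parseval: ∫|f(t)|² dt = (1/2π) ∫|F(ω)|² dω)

∫|f(t)|² dt = \frac{1}{54}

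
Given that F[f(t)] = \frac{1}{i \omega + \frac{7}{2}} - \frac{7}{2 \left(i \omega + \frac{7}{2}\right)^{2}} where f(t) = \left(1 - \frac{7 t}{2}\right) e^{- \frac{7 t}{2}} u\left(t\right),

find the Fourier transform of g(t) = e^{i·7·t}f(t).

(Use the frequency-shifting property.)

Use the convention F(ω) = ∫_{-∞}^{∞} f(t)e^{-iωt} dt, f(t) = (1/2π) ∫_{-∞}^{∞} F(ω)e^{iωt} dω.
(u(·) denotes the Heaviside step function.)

F[g](ω) = \frac{4 i \left(7 - \omega\right)}{4 \omega^{2} - 28 \omega \left(2 + i\right) + 147 + 196 i}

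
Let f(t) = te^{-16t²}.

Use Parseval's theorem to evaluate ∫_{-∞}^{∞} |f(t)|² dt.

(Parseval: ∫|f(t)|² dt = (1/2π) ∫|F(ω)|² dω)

∫|f(t)|² dt = \frac{\sqrt{2} \sqrt{\pi}}{512}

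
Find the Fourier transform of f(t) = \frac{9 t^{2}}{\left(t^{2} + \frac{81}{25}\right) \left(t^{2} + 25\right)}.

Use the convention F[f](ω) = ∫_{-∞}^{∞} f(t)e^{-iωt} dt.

F(ω) = \frac{1125 \pi e^{- 5 \left|{\omega}\right|}}{544} - \frac{405 \pi e^{- \frac{9 \left|{\omega}\right|}{5}}}{544}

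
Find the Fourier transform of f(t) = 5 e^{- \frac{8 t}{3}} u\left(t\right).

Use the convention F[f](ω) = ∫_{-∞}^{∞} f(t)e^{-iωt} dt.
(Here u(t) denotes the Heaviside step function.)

F(ω) = \frac{15}{3 i \omega + 8}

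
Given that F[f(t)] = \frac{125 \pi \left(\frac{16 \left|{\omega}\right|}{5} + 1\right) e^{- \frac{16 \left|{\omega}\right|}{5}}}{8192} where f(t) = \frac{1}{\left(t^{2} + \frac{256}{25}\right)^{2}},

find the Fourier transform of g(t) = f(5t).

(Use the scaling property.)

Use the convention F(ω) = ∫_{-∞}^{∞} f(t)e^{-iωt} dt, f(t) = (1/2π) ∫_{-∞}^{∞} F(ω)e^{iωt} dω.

F[g](ω) = \frac{\pi \left(16 \left|{\omega}\right| + 25\right) e^{- \frac{16 \left|{\omega}\right|}{25}}}{8192}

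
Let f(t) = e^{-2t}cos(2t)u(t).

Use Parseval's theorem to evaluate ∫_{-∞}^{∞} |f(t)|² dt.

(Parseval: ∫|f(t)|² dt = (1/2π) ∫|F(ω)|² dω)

∫|f(t)|² dt = \frac{3}{16}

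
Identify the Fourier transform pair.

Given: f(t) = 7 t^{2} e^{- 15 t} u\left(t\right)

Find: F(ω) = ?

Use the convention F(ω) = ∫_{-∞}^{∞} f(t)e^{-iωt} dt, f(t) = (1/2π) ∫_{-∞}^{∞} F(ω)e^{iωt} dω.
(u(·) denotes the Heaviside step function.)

F(ω) = \frac{14}{\left(i \omega + 15\right)^{3}}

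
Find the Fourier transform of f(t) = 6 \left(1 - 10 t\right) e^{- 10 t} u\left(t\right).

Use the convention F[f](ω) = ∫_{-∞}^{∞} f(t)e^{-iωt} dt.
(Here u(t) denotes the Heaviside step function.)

F(ω) = \frac{6 i \omega}{- \omega^{2} + 20 i \omega + 100}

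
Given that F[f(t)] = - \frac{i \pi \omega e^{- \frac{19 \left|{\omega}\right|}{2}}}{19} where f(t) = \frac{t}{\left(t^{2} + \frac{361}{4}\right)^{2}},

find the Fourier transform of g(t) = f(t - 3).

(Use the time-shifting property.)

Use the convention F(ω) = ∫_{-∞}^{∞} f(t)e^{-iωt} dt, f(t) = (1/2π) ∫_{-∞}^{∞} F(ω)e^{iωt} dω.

F[g](ω) = - \frac{i \pi \omega e^{- 3 i \omega - \frac{19 \left|{\omega}\right|}{2}}}{19}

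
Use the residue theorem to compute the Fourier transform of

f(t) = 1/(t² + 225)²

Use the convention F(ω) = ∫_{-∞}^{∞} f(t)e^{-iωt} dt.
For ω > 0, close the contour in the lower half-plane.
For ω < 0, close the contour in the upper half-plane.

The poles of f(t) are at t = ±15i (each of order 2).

Let g(z) = f(z)e^{-iωz}; for large |z| the factor e^{-iωz} decays in the lower half-plane when ω > 0 and in the upper half-plane when ω < 0.

Case ω > 0 (lower half-plane, clockwise contour ⇒ F(ω) = -2πi·ΣRes):
  Res_{z = - 15 i} g(z) = \frac{i \left(15 \omega + 1\right) e^{- 15 \omega}}{13500} (pole of order 2)
  F(ω) = -2πi·ΣRes = \frac{\pi \left(15 \omega + 1\right) e^{- 15 \omega}}{6750}

Case ω < 0 (upper half-plane, counterclockwise contour ⇒ F(ω) = +2πi·ΣRes):
  Res_{z = 15 i} g(z) = \frac{i \left(15 \omega - 1\right) e^{15 \omega}}{13500} (pole of order 2)
  F(ω) = 2πi·ΣRes = \frac{\pi \left(1 - 15 \omega\right) e^{15 \omega}}{6750}

Both cases combine into a single formula in |ω|:

F(ω) = \frac{\pi \left(15 \left|{\omega}\right| + 1\right) e^{- 15 \left|{\omega}\right|}}{6750}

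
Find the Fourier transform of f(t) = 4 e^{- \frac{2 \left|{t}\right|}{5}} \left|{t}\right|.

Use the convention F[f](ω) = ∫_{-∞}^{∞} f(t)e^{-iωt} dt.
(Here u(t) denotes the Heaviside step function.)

F(ω) = \frac{200 \left(4 - 25 \omega^{2}\right)}{\left(25 \omega^{2} + 4\right)^{2}}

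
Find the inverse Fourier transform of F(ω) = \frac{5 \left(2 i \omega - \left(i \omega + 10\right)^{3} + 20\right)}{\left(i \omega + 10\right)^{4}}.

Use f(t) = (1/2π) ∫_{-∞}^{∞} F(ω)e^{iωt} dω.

f(t) = 5 \left(t^{2} - 1\right) e^{- 10 t} u\left(t\right)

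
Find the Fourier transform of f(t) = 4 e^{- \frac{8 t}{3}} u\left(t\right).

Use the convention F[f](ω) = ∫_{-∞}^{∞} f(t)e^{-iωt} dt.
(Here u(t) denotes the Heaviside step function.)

F(ω) = \frac{12}{3 i \omega + 8}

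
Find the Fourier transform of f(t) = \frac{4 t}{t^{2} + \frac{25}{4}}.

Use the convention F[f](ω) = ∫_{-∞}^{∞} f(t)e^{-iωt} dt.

F(ω) = - 4 i \pi e^{- \frac{5 \left|{\omega}\right|}{2}} \operatorname{sign}{\left(\omega \right)}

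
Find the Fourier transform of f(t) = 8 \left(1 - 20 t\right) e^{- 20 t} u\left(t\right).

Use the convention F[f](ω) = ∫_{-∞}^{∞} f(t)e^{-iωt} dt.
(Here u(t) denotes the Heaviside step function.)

F(ω) = \frac{8 i \omega}{- \omega^{2} + 40 i \omega + 400}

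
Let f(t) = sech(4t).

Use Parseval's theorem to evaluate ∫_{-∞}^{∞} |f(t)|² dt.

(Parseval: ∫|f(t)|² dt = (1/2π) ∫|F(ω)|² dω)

∫|f(t)|² dt = \frac{1}{2}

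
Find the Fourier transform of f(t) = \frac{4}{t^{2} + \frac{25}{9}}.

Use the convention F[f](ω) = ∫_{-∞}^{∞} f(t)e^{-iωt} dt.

F(ω) = \frac{12 \pi e^{- \frac{5 \left|{\omega}\right|}{3}}}{5}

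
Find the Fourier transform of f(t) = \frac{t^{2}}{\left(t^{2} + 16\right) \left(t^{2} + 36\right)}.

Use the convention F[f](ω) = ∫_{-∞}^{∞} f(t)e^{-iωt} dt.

F(ω) = \frac{\pi \left(3 - 2 e^{2 \left|{\omega}\right|}\right) e^{- 6 \left|{\omega}\right|}}{10}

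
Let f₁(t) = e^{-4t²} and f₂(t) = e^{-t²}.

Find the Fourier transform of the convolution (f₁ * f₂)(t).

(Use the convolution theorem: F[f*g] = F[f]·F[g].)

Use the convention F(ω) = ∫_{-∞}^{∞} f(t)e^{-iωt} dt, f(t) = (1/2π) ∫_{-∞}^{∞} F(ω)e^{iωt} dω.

F[f₁*f₂](ω) = \frac{\pi e^{- \frac{5 \omega^{2}}{16}}}{2}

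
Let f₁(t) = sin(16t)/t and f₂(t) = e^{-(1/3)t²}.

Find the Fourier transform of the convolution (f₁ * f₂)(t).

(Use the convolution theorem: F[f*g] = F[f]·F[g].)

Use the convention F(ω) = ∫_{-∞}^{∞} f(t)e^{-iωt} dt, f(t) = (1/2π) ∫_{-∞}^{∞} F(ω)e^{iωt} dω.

F[f₁*f₂](ω) = \begin{cases} \sqrt{3} \pi^{\frac{3}{2}} e^{- \frac{3 \omega^{2}}{4}} & \text{for}\: \omega > -16 \wedge \omega < 16 \\0 & \text{otherwise} \end{cases}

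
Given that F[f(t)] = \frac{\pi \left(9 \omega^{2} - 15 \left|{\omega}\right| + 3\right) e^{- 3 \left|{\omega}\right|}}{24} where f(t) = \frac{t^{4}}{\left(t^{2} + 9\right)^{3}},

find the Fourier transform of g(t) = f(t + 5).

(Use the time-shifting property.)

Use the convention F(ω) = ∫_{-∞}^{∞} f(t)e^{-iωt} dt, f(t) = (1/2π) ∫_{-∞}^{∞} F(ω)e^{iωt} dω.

F[g](ω) = \frac{\pi \left(3 \omega^{2} - 5 \left|{\omega}\right| + 1\right) e^{5 i \omega - 3 \left|{\omega}\right|}}{8}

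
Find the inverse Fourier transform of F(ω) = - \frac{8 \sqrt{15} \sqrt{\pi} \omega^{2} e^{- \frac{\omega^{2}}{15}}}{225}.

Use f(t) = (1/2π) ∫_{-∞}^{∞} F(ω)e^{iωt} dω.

f(t) = \left(15 t^{2} - 2\right) e^{- \frac{15 t^{2}}{4}}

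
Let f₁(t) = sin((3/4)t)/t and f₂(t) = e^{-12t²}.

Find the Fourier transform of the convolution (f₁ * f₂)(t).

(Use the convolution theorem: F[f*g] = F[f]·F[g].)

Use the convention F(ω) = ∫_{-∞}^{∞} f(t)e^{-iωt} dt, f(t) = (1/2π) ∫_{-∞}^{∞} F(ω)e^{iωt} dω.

F[f₁*f₂](ω) = \begin{cases} \frac{\sqrt{3} \pi^{\frac{3}{2}} e^{- \frac{\omega^{2}}{48}}}{6} & \text{for}\: \omega > - \frac{3}{4} \wedge \omega < \frac{3}{4} \\0 & \text{otherwise} \end{cases}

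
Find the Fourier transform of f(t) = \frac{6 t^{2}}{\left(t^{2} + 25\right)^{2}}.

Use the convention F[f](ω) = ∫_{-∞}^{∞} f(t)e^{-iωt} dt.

F(ω) = \frac{3 \pi \left(1 - 5 \left|{\omega}\right|\right) e^{- 5 \left|{\omega}\right|}}{5}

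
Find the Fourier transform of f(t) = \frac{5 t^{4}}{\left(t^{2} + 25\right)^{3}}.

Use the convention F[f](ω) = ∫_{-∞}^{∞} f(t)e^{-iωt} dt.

F(ω) = \frac{\pi \left(25 \omega^{2} - 25 \left|{\omega}\right| + 3\right) e^{- 5 \left|{\omega}\right|}}{8}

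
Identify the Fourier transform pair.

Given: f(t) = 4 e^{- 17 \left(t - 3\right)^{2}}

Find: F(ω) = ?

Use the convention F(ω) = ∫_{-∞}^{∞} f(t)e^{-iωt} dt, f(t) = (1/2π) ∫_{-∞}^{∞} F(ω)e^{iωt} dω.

F(ω) = \frac{4 \sqrt{17} \sqrt{\pi} e^{- \frac{\omega \left(\omega + 204 i\right)}{68}}}{17}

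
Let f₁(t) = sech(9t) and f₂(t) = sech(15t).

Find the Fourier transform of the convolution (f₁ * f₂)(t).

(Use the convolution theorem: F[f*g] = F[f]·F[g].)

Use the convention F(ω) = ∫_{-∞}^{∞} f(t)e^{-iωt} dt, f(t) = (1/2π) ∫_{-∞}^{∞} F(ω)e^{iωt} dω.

F[f₁*f₂](ω) = \frac{\pi^{2}}{135 \cosh{\left(\frac{\pi \omega}{30} \right)} \cosh{\left(\frac{\pi \omega}{18} \right)}}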